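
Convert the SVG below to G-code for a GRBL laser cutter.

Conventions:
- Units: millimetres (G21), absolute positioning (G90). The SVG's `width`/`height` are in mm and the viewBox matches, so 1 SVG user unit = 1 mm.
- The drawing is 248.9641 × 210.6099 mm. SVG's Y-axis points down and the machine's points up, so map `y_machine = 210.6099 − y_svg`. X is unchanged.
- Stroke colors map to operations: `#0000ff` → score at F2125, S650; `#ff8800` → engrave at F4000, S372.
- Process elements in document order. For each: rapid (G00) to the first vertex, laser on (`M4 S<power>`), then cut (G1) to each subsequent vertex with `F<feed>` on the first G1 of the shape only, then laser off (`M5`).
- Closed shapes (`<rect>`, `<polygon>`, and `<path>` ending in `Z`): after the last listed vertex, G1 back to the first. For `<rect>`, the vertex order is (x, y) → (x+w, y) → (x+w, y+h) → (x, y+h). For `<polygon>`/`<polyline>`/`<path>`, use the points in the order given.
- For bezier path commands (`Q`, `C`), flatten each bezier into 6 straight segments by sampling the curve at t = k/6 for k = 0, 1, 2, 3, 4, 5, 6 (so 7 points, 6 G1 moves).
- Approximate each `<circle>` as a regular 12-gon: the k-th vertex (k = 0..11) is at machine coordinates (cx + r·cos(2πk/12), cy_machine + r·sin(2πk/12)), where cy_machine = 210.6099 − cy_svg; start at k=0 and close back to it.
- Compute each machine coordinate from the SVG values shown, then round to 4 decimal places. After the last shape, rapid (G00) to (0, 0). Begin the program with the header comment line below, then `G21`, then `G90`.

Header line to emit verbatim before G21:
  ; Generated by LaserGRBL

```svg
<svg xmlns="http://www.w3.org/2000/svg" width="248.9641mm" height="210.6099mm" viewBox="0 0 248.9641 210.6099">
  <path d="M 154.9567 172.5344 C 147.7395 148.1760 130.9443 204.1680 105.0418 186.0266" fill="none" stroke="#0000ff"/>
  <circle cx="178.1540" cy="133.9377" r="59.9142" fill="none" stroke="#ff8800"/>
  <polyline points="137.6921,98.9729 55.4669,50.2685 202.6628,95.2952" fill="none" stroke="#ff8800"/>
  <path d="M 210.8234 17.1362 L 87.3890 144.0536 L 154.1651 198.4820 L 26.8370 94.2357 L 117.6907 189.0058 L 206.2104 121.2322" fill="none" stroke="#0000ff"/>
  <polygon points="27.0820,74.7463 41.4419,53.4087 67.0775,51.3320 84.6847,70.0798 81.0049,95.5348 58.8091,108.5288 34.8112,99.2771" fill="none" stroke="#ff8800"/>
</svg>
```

; Generated by LaserGRBL
G21
G90
G00 X154.9567 Y38.0755
M4 S650
G1 X150.5521 Y44.2740 F2125
G1 X144.5643 Y41.3721
G1 X137.0062 Y33.6608
G1 X127.8911 Y25.4314
G1 X117.2319 Y20.9752
G1 X105.0418 Y24.5833
M5
G00 X238.0682 Y76.6722
M4 S372
G1 X230.0412 Y106.6293 F4000
G1 X208.1111 Y128.5594
G1 X178.1540 Y136.5864
G1 X148.1969 Y128.5594
G1 X126.2668 Y106.6293
G1 X118.2398 Y76.6722
G1 X126.2668 Y46.7151
G1 X148.1969 Y24.7850
G1 X178.1540 Y16.7580
G1 X208.1111 Y24.7850
G1 X230.0412 Y46.7151
G1 X238.0682 Y76.6722
M5
G00 X137.6921 Y111.6370
M4 S372
G1 X55.4669 Y160.3414 F4000
G1 X202.6628 Y115.3147
M5
G00 X210.8234 Y193.4737
M4 S650
G1 X87.3890 Y66.5563 F2125
G1 X154.1651 Y12.1279
G1 X26.8370 Y116.3742
G1 X117.6907 Y21.6041
G1 X206.2104 Y89.3777
M5
G00 X27.0820 Y135.8636
M4 S372
G1 X41.4419 Y157.2012 F4000
G1 X67.0775 Y159.2779
G1 X84.6847 Y140.5301
G1 X81.0049 Y115.0751
G1 X58.8091 Y102.0811
G1 X34.8112 Y111.3328
G1 X27.0820 Y135.8636
M5
G00 X0.0000 Y0.0000

viewBox `0 0 248.9641 210.6099` with mm width/height → 1 unit = 1 mm. Flip: y_m = 210.6099 − y_svg.

**Shape 1** — `<path>` cubic bezier, stroke `#0000ff` → score (S650, F2125). Control points (SVG): P0=(154.9567,172.5344), P1=(147.7395,148.1760), P2=(130.9443,204.1680), P3=(105.0418,186.0266); sampled at t=k/6. Machine vertices: (154.9567,38.0755) → (150.5521,44.2740) → (144.5643,41.3721) → (137.0062,33.6608) → (127.8911,25.4314) → (117.2319,20.9752) → (105.0418,24.5833). Open path.

**Shape 2** — `<circle>` circle, stroke `#ff8800` → engrave (S372, F4000). Machine vertices: (238.0682,76.6722) → (230.0412,106.6293) → (208.1111,128.5594) → (178.1540,136.5864) → (148.1969,128.5594) → (126.2668,106.6293) → (118.2398,76.6722) → (126.2668,46.7151) → (148.1969,24.7850) → (178.1540,16.7580) → (208.1111,24.7850) → (230.0412,46.7151) → (238.0682,76.6722). Closed: final G1 returns to the first vertex.

**Shape 3** — `<polyline>` open polyline, stroke `#ff8800` → engrave (S372, F4000). Machine vertices: (137.6921,111.6370) → (55.4669,160.3414) → (202.6628,115.3147). Open path.

**Shape 4** — `<path>` open polyline, stroke `#0000ff` → score (S650, F2125). Machine vertices: (210.8234,193.4737) → (87.3890,66.5563) → (154.1651,12.1279) → (26.8370,116.3742) → (117.6907,21.6041) → (206.2104,89.3777). Open path.

**Shape 5** — `<polygon>` regular polygon, stroke `#ff8800` → engrave (S372, F4000). Machine vertices: (27.0820,135.8636) → (41.4419,157.2012) → (67.0775,159.2779) → (84.6847,140.5301) → (81.0049,115.0751) → (58.8091,102.0811) → (34.8112,111.3328) → (27.0820,135.8636). Closed: final G1 returns to the first vertex.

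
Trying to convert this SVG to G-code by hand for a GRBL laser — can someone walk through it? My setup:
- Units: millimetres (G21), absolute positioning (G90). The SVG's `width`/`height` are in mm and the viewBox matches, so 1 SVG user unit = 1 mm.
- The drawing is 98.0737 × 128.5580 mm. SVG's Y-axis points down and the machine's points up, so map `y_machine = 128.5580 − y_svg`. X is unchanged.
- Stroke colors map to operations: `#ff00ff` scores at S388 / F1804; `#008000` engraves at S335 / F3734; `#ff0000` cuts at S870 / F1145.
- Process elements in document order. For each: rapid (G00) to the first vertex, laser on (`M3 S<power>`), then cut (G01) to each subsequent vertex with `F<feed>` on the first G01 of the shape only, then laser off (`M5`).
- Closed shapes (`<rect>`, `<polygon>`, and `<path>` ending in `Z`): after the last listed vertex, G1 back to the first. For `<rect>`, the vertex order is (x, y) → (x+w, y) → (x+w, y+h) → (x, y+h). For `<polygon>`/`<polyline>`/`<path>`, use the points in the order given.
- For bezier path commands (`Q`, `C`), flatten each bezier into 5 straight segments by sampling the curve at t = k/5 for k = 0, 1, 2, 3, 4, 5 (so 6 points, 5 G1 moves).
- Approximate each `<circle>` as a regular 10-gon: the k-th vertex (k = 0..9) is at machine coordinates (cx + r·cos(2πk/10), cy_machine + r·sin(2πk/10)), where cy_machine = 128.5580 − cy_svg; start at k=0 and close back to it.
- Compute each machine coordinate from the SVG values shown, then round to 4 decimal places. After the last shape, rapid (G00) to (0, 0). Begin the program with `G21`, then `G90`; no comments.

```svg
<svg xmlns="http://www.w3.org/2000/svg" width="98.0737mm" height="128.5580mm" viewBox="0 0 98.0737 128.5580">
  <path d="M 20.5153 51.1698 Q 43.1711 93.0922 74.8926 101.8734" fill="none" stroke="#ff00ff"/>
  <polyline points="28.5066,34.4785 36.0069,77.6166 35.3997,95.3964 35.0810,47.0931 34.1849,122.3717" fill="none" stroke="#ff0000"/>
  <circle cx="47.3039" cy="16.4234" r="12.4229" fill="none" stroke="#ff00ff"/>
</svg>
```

G21
G90
G00 X20.5153 Y77.3882
M3 S388
G01 X29.9402 Y61.9449 F1804
G01 X40.0905 Y49.1529
G01 X50.9659 Y39.0122
G01 X62.5666 Y31.5227
G01 X74.8926 Y26.6846
M5
G00 X28.5066 Y94.0795
M3 S870
G01 X36.0069 Y50.9414 F1145
G01 X35.3997 Y33.1616
G01 X35.0810 Y81.4649
G01 X34.1849 Y6.1863
M5
G00 X59.7268 Y112.1346
M3 S388
G01 X57.3542 Y119.4366 F1804
G01 X51.1428 Y123.9495
G01 X43.4650 Y123.9495
G01 X37.2536 Y119.4366
G01 X34.8810 Y112.1346
G01 X37.2536 Y104.8326
G01 X43.4650 Y100.3197
G01 X51.1428 Y100.3197
G01 X57.3542 Y104.8326
G01 X59.7268 Y112.1346
M5
G00 X0.0000 Y0.0000

1 u = 1 mm; y_m = 128.5580 − y.

[1] `<path>` quadratic bezier, #ff00ff→score S388 F1804: (20.5153,77.3882) → (29.9402,61.9449) → (40.0905,49.1529) → (50.9659,39.0122) → (62.5666,31.5227) → (74.8926,26.6846)

[2] `<polyline>` open polyline, #ff0000→cut S870 F1145: (28.5066,94.0795) → (36.0069,50.9414) → (35.3997,33.1616) → (35.0810,81.4649) → (34.1849,6.1863)

[3] `<circle>` circle, #ff00ff→score S388 F1804: (59.7268,112.1346) → (57.3542,119.4366) → (51.1428,123.9495) → (43.4650,123.9495) → (37.2536,119.4366) → (34.8810,112.1346) → (37.2536,104.8326) → (43.4650,100.3197) → (51.1428,100.3197) → (57.3542,104.8326) → (59.7268,112.1346) (closed)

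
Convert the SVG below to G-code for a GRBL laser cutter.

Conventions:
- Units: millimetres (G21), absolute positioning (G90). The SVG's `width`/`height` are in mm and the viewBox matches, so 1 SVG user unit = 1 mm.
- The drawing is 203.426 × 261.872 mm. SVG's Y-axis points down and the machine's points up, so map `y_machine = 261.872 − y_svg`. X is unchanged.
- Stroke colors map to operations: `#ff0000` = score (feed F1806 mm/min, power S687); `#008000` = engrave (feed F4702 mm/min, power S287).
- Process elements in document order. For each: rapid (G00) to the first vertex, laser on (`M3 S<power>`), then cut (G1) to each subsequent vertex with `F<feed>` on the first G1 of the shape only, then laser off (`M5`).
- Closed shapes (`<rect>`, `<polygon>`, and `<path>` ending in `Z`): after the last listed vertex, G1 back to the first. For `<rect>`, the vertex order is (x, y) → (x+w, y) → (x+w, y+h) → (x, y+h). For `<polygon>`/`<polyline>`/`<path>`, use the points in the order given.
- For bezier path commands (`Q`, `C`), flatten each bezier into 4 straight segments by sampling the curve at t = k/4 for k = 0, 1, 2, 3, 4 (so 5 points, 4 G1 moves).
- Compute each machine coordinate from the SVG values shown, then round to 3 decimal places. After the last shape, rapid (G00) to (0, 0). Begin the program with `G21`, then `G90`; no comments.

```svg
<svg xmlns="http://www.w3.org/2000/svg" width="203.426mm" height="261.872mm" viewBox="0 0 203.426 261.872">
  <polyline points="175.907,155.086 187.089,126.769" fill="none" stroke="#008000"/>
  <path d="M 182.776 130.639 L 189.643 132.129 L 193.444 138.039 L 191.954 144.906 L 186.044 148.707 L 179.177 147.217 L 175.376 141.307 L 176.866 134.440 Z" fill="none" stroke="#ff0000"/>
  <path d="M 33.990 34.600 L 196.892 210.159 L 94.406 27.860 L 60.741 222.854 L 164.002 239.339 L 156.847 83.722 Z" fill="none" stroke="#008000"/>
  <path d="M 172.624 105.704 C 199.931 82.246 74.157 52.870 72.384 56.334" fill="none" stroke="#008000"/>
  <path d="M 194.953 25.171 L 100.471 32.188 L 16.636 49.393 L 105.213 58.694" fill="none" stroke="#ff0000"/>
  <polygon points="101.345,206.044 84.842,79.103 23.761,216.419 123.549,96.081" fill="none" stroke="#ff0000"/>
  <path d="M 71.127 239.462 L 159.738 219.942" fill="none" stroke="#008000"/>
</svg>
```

G21
G90
G00 X175.907 Y106.786
M3 S287
G1 X187.089 Y135.103 F4702
M5
G00 X182.776 Y131.233
M3 S687
G1 X189.643 Y129.743 F1806
G1 X193.444 Y123.833
G1 X191.954 Y116.966
G1 X186.044 Y113.165
G1 X179.177 Y114.655
G1 X175.376 Y120.565
G1 X176.866 Y127.432
G1 X182.776 Y131.233
M5
G00 X33.990 Y227.272
M3 S287
G1 X196.892 Y51.713 F4702
G1 X94.406 Y234.012
G1 X60.741 Y39.018
G1 X164.002 Y22.533
G1 X156.847 Y178.150
G1 X33.990 Y227.272
M5
G00 X172.624 Y156.168
M3 S287
G1 X168.731 Y174.266 F4702
G1 X133.409 Y190.949
G1 X92.635 Y202.584
G1 X72.384 Y205.538
M5
G00 X194.953 Y236.701
M3 S687
G1 X100.471 Y229.684 F1806
G1 X16.636 Y212.479
G1 X105.213 Y203.178
M5
G00 X101.345 Y55.828
M3 S687
G1 X84.842 Y182.769 F1806
G1 X23.761 Y45.453
G1 X123.549 Y165.791
G1 X101.345 Y55.828
M5
G00 X71.127 Y22.410
M3 S287
G1 X159.738 Y41.930 F4702
M5
G00 X0.000 Y0.000

viewBox `0 0 203.426 261.872` with mm width/height → 1 unit = 1 mm. Flip: y_m = 261.872 − y_svg.

**Shape 1** — `<polyline>` line segment, stroke `#008000` → engrave (S287, F4702). Machine vertices: (175.907,106.786) → (187.089,135.103). Open path.

**Shape 2** — `<path>` regular polygon, stroke `#ff0000` → score (S687, F1806). Machine vertices: (182.776,131.233) → (189.643,129.743) → (193.444,123.833) → (191.954,116.966) → (186.044,113.165) → (179.177,114.655) → (175.376,120.565) → (176.866,127.432) → (182.776,131.233). Closed: final G1 returns to the first vertex.

**Shape 3** — `<path>` closed polygon, stroke `#008000` → engrave (S287, F4702). Machine vertices: (33.990,227.272) → (196.892,51.713) → (94.406,234.012) → (60.741,39.018) → (164.002,22.533) → (156.847,178.150) → (33.990,227.272). Closed: final G1 returns to the first vertex.

**Shape 4** — `<path>` cubic bezier, stroke `#008000` → engrave (S287, F4702). Control points (SVG): P0=(172.624,105.704), P1=(199.931,82.246), P2=(74.157,52.870), P3=(72.384,56.334); sampled at t=k/4. Machine vertices: (172.624,156.168) → (168.731,174.266) → (133.409,190.949) → (92.635,202.584) → (72.384,205.538). Open path.

**Shape 5** — `<path>` open polyline, stroke `#ff0000` → score (S687, F1806). Machine vertices: (194.953,236.701) → (100.471,229.684) → (16.636,212.479) → (105.213,203.178). Open path.

**Shape 6** — `<polygon>` closed polygon, stroke `#ff0000` → score (S687, F1806). Machine vertices: (101.345,55.828) → (84.842,182.769) → (23.761,45.453) → (123.549,165.791) → (101.345,55.828). Closed: final G1 returns to the first vertex.

**Shape 7** — `<path>` line segment, stroke `#008000` → engrave (S287, F4702). Machine vertices: (71.127,22.410) → (159.738,41.930). Open path.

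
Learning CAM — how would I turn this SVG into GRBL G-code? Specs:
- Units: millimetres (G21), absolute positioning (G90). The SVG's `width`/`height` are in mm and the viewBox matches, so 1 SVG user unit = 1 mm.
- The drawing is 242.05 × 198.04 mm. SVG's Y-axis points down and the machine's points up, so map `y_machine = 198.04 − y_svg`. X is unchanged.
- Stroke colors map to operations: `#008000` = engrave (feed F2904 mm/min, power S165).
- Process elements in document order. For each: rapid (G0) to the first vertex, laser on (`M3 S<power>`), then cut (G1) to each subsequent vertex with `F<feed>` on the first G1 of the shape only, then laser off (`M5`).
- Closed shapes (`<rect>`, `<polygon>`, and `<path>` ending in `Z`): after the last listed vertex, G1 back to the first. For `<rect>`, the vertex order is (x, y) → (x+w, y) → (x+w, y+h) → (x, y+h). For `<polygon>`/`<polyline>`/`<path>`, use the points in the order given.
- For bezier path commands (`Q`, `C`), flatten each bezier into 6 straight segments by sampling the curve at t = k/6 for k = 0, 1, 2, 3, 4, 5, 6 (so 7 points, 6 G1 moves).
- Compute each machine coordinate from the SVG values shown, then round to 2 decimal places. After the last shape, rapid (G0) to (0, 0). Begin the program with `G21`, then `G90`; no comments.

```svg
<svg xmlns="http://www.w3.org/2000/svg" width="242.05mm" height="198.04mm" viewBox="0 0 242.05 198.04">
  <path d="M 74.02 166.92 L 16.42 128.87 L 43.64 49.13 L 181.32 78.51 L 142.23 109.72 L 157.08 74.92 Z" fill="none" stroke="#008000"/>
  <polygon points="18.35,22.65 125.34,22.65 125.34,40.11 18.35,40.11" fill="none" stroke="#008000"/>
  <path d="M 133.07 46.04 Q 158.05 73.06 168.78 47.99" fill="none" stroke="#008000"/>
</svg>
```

1 u = 1 mm; y_m = 198.04 − y.

[1] `<path>` closed polygon, #008000→engrave S165 F2904: (74.02,31.12) → (16.42,69.17) → (43.64,148.91) → (181.32,119.53) → (142.23,88.32) → (157.08,123.12) → (74.02,31.12) (closed)

[2] `<polygon>` rectangle, #008000→engrave S165 F2904: (18.35,175.39) → (125.34,175.39) → (125.34,157.93) → (18.35,157.93) → (18.35,175.39) (closed)

[3] `<path>` quadratic bezier, #008000→engrave S165 F2904: (133.07,152.00) → (141.00,144.44) → (148.14,139.77) → (154.49,138.00) → (160.04,139.12) → (164.81,143.14) → (168.78,150.05)

G21
G90
G0 X74.02 Y31.12
M3 S165
G1 X16.42 Y69.17 F2904
G1 X43.64 Y148.91
G1 X181.32 Y119.53
G1 X142.23 Y88.32
G1 X157.08 Y123.12
G1 X74.02 Y31.12
M5
G0 X18.35 Y175.39
M3 S165
G1 X125.34 Y175.39 F2904
G1 X125.34 Y157.93
G1 X18.35 Y157.93
G1 X18.35 Y175.39
M5
G0 X133.07 Y152.00
M3 S165
G1 X141.00 Y144.44 F2904
G1 X148.14 Y139.77
G1 X154.49 Y138.00
G1 X160.04 Y139.12
G1 X164.81 Y143.14
G1 X168.78 Y150.05
M5
G0 X0.00 Y0.00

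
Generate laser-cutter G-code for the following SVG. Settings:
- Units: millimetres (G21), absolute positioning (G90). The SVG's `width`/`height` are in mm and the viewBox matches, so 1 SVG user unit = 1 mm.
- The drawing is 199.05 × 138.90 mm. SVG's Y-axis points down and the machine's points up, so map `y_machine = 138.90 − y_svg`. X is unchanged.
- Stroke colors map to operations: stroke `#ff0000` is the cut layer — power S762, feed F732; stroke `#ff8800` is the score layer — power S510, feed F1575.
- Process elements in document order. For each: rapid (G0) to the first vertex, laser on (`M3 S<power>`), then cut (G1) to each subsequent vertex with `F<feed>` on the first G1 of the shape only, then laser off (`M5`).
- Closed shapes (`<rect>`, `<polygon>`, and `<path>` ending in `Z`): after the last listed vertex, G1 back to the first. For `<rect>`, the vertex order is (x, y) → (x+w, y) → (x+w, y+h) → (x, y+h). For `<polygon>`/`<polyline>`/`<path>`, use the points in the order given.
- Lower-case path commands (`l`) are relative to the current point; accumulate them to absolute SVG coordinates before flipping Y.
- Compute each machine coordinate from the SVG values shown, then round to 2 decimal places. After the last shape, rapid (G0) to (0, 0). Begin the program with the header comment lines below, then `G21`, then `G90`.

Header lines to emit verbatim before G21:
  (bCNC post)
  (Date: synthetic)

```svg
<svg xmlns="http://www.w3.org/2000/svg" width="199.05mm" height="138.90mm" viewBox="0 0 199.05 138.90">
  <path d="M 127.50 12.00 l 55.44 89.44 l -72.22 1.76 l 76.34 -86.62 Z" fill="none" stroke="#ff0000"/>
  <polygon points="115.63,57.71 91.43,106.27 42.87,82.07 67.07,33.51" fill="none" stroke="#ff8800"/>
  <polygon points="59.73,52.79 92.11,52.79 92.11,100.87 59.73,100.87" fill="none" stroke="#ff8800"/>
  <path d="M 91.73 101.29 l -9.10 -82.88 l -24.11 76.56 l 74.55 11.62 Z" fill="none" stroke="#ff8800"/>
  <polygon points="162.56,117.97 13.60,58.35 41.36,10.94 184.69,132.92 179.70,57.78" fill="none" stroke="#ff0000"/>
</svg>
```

(bCNC post)
(Date: synthetic)
G21
G90
G0 X127.50 Y126.90
M3 S762
G1 X182.94 Y37.46 F732
G1 X110.72 Y35.70
G1 X187.06 Y122.32
G1 X127.50 Y126.90
M5
G0 X115.63 Y81.19
M3 S510
G1 X91.43 Y32.63 F1575
G1 X42.87 Y56.83
G1 X67.07 Y105.39
G1 X115.63 Y81.19
M5
G0 X59.73 Y86.11
M3 S510
G1 X92.11 Y86.11 F1575
G1 X92.11 Y38.03
G1 X59.73 Y38.03
G1 X59.73 Y86.11
M5
G0 X91.73 Y37.61
M3 S510
G1 X82.63 Y120.49 F1575
G1 X58.52 Y43.93
G1 X133.07 Y32.31
G1 X91.73 Y37.61
M5
G0 X162.56 Y20.93
M3 S762
G1 X13.60 Y80.55 F732
G1 X41.36 Y127.96
G1 X184.69 Y5.98
G1 X179.70 Y81.12
G1 X162.56 Y20.93
M5
G0 X0.00 Y0.00

Since the viewBox matches the mm dimensions, user units are millimetres directly. The only transform is the Y-flip y_m = 138.90 − y_svg.

Shape 1 is a closed polygon drawn with `<path>`. Its stroke #ff0000 means cut at S762, F732. After flipping Y the toolpath is (127.50,126.90) → (182.94,37.46) → (110.72,35.70) → (187.06,122.32) → (127.50,126.90), returning to the start.

Shape 2 is a regular polygon drawn with `<polygon>`. Its stroke #ff8800 means score at S510, F1575. After flipping Y the toolpath is (115.63,81.19) → (91.43,32.63) → (42.87,56.83) → (67.07,105.39) → (115.63,81.19), returning to the start.

Shape 3 is a rectangle drawn with `<polygon>`. Its stroke #ff8800 means score at S510, F1575. After flipping Y the toolpath is (59.73,86.11) → (92.11,86.11) → (92.11,38.03) → (59.73,38.03) → (59.73,86.11), returning to the start.

Shape 4 is a closed polygon drawn with `<path>`. Its stroke #ff8800 means score at S510, F1575. After flipping Y the toolpath is (91.73,37.61) → (82.63,120.49) → (58.52,43.93) → (133.07,32.31) → (91.73,37.61), returning to the start.

Shape 5 is a closed polygon drawn with `<polygon>`. Its stroke #ff0000 means cut at S762, F732. After flipping Y the toolpath is (162.56,20.93) → (13.60,80.55) → (41.36,127.96) → (184.69,5.98) → (179.70,81.12) → (162.56,20.93), returning to the start.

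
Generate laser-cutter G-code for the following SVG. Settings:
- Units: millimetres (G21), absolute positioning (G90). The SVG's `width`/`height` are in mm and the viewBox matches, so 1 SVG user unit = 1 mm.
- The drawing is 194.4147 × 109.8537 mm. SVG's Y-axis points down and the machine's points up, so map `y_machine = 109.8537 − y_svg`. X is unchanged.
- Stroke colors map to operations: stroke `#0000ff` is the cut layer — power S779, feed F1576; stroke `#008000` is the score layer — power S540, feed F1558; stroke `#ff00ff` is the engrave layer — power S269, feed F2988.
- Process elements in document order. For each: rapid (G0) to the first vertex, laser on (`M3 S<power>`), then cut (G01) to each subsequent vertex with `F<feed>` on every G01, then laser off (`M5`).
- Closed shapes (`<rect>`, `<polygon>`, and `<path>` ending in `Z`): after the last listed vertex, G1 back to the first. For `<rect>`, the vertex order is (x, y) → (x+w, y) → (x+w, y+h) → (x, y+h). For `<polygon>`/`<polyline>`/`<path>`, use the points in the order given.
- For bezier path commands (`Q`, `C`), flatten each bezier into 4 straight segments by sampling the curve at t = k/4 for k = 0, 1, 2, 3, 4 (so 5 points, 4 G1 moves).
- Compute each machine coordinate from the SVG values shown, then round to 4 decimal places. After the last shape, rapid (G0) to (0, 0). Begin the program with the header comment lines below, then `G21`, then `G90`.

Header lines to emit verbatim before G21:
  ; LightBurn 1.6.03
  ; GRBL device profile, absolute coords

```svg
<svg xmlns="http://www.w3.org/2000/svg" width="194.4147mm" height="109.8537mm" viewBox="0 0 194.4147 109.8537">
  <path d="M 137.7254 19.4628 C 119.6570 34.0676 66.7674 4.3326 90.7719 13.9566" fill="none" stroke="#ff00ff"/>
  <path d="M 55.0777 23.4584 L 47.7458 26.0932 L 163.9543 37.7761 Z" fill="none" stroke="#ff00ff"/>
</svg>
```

; LightBurn 1.6.03
; GRBL device profile, absolute coords
G21
G90
G0 X137.7254 Y90.3909
M3 S269
G01 X119.3907 Y86.4432 F2988
G01 X98.4713 Y91.2762 F2988
G01 X85.4406 Y97.0431 F2988
G01 X90.7719 Y95.8971 F2988
M5
G0 X55.0777 Y86.3953
M3 S269
G01 X47.7458 Y83.7605 F2988
G01 X163.9543 Y72.0776 F2988
G01 X55.0777 Y86.3953 F2988
M5
G0 X0.0000 Y0.0000

viewBox `0 0 194.4147 109.8537` with mm width/height → 1 unit = 1 mm. Flip: y_m = 109.8537 − y_svg.

**Shape 1** — `<path>` cubic bezier, stroke `#ff00ff` → engrave (S269, F2988). Control points (SVG): P0=(137.7254,19.4628), P1=(119.6570,34.0676), P2=(66.7674,4.3326), P3=(90.7719,13.9566); sampled at t=k/4. Machine vertices: (137.7254,90.3909) → (119.3907,86.4432) → (98.4713,91.2762) → (85.4406,97.0431) → (90.7719,95.8971). Open path.

**Shape 2** — `<path>` closed polygon, stroke `#ff00ff` → engrave (S269, F2988). Machine vertices: (55.0777,86.3953) → (47.7458,83.7605) → (163.9543,72.0776) → (55.0777,86.3953). Closed: final G1 returns to the first vertex.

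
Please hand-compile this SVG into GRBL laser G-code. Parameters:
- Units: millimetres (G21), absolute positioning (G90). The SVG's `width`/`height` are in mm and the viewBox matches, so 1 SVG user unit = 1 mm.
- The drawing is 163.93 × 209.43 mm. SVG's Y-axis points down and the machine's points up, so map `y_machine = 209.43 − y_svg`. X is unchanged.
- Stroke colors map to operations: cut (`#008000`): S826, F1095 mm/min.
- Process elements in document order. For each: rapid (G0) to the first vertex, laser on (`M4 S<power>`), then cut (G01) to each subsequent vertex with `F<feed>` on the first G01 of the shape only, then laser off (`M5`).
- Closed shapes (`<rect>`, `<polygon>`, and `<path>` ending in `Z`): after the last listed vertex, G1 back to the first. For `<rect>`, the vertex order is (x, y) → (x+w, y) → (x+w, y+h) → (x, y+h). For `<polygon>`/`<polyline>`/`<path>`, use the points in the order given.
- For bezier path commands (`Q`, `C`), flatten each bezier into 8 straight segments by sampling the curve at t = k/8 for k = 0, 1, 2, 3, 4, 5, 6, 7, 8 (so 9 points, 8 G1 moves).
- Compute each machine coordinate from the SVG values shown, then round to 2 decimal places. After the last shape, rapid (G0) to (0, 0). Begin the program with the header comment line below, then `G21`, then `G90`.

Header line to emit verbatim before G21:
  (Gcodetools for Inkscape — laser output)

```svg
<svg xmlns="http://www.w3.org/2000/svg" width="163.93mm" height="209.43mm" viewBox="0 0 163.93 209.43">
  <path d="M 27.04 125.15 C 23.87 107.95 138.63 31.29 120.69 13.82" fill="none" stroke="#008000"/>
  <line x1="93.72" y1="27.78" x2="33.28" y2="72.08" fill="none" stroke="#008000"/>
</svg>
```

viewBox `0 0 163.93 209.43` with mm width/height → 1 unit = 1 mm. Flip: y_m = 209.43 − y_svg.

**Shape 1** — `<path>` cubic bezier, stroke `#008000` → cut (S826, F1095). Control points (SVG): P0=(27.04,125.15), P1=(23.87,107.95), P2=(138.63,31.29), P3=(120.69,13.82); sampled at t=k/8. Machine vertices: (27.04,84.28) → (30.89,93.29) → (42.86,106.47) → (60.01,122.46) → (79.40,139.84) → (98.11,157.24) → (113.18,173.26) → (121.69,186.52) → (120.69,195.61). Open path.

**Shape 2** — `<line>` line segment, stroke `#008000` → cut (S826, F1095). Machine vertices: (93.72,181.65) → (33.28,137.35). Open path.

(Gcodetools for Inkscape — laser output)
G21
G90
G0 X27.04 Y84.28
M4 S826
G01 X30.89 Y93.29 F1095
G01 X42.86 Y106.47
G01 X60.01 Y122.46
G01 X79.40 Y139.84
G01 X98.11 Y157.24
G01 X113.18 Y173.26
G01 X121.69 Y186.52
G01 X120.69 Y195.61
M5
G0 X93.72 Y181.65
M4 S826
G01 X33.28 Y137.35 F1095
M5
G0 X0.00 Y0.00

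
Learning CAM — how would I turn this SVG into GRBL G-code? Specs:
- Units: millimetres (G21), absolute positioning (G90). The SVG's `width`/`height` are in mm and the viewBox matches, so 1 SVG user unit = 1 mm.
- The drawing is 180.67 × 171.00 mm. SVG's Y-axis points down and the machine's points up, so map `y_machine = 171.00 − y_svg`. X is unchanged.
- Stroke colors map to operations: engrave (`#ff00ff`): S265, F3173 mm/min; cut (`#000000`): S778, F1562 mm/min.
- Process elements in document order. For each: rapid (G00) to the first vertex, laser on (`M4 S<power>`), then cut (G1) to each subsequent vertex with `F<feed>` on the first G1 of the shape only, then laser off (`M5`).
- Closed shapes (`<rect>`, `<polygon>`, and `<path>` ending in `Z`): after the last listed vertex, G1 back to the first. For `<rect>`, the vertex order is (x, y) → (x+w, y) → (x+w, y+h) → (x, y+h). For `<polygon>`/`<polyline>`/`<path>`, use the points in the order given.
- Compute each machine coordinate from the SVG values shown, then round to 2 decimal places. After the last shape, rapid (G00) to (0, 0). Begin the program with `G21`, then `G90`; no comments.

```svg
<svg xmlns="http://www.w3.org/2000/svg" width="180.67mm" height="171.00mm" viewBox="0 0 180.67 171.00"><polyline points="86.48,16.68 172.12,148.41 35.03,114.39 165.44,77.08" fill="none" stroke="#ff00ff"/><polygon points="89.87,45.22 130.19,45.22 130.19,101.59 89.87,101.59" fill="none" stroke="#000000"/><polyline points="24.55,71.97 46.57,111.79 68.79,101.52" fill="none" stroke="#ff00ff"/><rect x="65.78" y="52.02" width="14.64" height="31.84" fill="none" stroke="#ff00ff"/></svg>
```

viewBox `0 0 180.67 171.00` with mm width/height → 1 unit = 1 mm. Flip: y_m = 171.00 − y_svg.

**Shape 1** — `<polyline>` open polyline, stroke `#ff00ff` → engrave (S265, F3173). Machine vertices: (86.48,154.32) → (172.12,22.59) → (35.03,56.61) → (165.44,93.92). Open path.

**Shape 2** — `<polygon>` rectangle, stroke `#000000` → cut (S778, F1562). Machine vertices: (89.87,125.78) → (130.19,125.78) → (130.19,69.41) → (89.87,69.41) → (89.87,125.78). Closed: final G1 returns to the first vertex.

**Shape 3** — `<polyline>` open polyline, stroke `#ff00ff` → engrave (S265, F3173). Machine vertices: (24.55,99.03) → (46.57,59.21) → (68.79,69.48). Open path.

**Shape 4** — `<rect>` rectangle, stroke `#ff00ff` → engrave (S265, F3173). Machine vertices: (65.78,118.98) → (80.42,118.98) → (80.42,87.14) → (65.78,87.14) → (65.78,118.98). Closed: final G1 returns to the first vertex.

G21
G90
G00 X86.48 Y154.32
M4 S265
G1 X172.12 Y22.59 F3173
G1 X35.03 Y56.61
G1 X165.44 Y93.92
M5
G00 X89.87 Y125.78
M4 S778
G1 X130.19 Y125.78 F1562
G1 X130.19 Y69.41
G1 X89.87 Y69.41
G1 X89.87 Y125.78
M5
G00 X24.55 Y99.03
M4 S265
G1 X46.57 Y59.21 F3173
G1 X68.79 Y69.48
M5
G00 X65.78 Y118.98
M4 S265
G1 X80.42 Y118.98 F3173
G1 X80.42 Y87.14
G1 X65.78 Y87.14
G1 X65.78 Y118.98
M5
G00 X0.00 Y0.00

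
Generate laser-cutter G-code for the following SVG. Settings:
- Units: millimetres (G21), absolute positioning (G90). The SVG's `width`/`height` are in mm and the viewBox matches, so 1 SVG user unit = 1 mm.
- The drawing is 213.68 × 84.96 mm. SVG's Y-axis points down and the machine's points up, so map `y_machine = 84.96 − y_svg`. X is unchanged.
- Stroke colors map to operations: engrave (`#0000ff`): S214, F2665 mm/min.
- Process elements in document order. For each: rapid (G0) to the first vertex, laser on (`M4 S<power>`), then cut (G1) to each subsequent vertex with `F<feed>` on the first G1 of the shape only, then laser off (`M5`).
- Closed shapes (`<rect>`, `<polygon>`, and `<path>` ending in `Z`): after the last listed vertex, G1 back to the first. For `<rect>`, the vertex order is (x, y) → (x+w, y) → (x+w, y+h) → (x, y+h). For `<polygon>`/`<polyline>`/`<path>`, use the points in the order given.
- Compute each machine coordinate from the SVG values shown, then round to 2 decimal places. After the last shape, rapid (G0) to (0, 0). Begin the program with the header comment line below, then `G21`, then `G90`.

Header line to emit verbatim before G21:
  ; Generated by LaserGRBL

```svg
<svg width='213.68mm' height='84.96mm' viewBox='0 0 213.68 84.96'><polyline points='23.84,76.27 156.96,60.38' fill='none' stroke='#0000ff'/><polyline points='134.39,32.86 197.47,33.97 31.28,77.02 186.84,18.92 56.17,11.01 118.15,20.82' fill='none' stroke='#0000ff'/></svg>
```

; Generated by LaserGRBL
G21
G90
G0 X23.84 Y8.69
M4 S214
G1 X156.96 Y24.58 F2665
M5
G0 X134.39 Y52.10
M4 S214
G1 X197.47 Y50.99 F2665
G1 X31.28 Y7.94
G1 X186.84 Y66.04
G1 X56.17 Y73.95
G1 X118.15 Y64.14
M5
G0 X0.00 Y0.00

Since the viewBox matches the mm dimensions, user units are millimetres directly. The only transform is the Y-flip y_m = 84.96 − y_svg.

Shape 1 is a line segment drawn with `<polyline>`. Its stroke #0000ff means engrave at S214, F2665. After flipping Y the toolpath is (23.84,8.69) → (156.96,24.58).

Shape 2 is a open polyline drawn with `<polyline>`. Its stroke #0000ff means engrave at S214, F2665. After flipping Y the toolpath is (134.39,52.10) → (197.47,50.99) → (31.28,7.94) → (186.84,66.04) → (56.17,73.95) → (118.15,64.14).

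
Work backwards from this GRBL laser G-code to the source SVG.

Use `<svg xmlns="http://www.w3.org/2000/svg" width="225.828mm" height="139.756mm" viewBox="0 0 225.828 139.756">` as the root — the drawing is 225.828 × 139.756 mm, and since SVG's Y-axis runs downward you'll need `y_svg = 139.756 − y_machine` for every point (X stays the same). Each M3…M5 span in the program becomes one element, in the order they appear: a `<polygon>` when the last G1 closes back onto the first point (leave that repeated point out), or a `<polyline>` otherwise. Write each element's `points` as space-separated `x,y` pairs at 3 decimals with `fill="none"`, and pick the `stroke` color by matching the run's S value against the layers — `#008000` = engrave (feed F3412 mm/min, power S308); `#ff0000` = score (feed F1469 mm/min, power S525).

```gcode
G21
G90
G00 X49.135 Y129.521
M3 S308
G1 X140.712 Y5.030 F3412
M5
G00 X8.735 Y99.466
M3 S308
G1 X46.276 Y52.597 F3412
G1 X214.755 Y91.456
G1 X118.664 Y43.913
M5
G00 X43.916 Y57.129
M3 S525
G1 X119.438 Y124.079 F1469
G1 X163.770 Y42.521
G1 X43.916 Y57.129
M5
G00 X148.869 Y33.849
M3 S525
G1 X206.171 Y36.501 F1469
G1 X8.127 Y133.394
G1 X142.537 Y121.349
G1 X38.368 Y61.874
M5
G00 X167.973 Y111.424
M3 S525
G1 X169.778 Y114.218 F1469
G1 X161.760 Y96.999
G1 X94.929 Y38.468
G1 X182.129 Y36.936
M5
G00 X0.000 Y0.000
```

<svg xmlns="http://www.w3.org/2000/svg" width="225.828mm" height="139.756mm" viewBox="0 0 225.828 139.756">
  <polyline points="49.135,10.235 140.712,134.726" fill="none" stroke="#008000"/>
  <polyline points="8.735,40.290 46.276,87.159 214.755,48.300 118.664,95.843" fill="none" stroke="#008000"/>
  <polygon points="43.916,82.627 119.438,15.677 163.770,97.235" fill="none" stroke="#ff0000"/>
  <polyline points="148.869,105.907 206.171,103.255 8.127,6.362 142.537,18.407 38.368,77.882" fill="none" stroke="#ff0000"/>
  <polyline points="167.973,28.332 169.778,25.538 161.760,42.757 94.929,101.288 182.129,102.820" fill="none" stroke="#ff0000"/>
</svg>

y_svg = 139.756 − y_m.

[1] S308→`#008000` (engrave); open run; points: 49.135,10.235 140.712,134.726

[2] S308→`#008000` (engrave); open run; points: 8.735,40.290 46.276,87.159 214.755,48.300 118.664,95.843

[3] S525→`#ff0000` (score); closed run; points: 43.916,82.627 119.438,15.677 163.770,97.235

[4] S525→`#ff0000` (score); open run; points: 148.869,105.907 206.171,103.255 8.127,6.362 142.537,18.407 38.368,77.882

[5] S525→`#ff0000` (score); open run; points: 167.973,28.332 169.778,25.538 161.760,42.757 94.929,101.288 182.129,102.820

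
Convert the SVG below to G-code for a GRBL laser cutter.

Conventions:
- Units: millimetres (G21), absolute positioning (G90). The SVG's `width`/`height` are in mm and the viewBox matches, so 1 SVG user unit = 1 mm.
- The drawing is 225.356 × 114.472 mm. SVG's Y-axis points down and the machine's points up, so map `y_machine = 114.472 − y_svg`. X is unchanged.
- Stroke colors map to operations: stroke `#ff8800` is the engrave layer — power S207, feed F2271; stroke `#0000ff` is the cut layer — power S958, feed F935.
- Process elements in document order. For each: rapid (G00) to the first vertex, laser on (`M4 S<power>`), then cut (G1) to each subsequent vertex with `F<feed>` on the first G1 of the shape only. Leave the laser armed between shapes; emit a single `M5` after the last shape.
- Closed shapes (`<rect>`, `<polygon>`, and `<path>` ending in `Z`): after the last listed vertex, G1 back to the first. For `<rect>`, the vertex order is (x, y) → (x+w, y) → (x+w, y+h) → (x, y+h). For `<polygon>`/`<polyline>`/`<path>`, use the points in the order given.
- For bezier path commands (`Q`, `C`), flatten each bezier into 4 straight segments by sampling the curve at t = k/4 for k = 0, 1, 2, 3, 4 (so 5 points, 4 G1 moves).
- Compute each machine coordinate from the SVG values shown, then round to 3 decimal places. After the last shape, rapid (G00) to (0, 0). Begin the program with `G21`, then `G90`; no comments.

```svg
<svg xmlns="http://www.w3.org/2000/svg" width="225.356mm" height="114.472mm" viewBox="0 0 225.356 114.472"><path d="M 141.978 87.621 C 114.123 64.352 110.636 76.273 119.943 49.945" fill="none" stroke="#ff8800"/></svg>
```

G21
G90
G00 X141.978 Y26.851
M4 S207
G1 X125.475 Y38.852 F2271
G1 X117.025 Y44.542
G1 X115.542 Y50.805
G1 X119.943 Y64.527
M5
G00 X0.000 Y0.000

1 u = 1 mm; y_m = 114.472 − y.

[1] `<path>` cubic bezier, #ff8800→engrave S207 F2271: (141.978,26.851) → (125.475,38.852) → (117.025,44.542) → (115.542,50.805) → (119.943,64.527)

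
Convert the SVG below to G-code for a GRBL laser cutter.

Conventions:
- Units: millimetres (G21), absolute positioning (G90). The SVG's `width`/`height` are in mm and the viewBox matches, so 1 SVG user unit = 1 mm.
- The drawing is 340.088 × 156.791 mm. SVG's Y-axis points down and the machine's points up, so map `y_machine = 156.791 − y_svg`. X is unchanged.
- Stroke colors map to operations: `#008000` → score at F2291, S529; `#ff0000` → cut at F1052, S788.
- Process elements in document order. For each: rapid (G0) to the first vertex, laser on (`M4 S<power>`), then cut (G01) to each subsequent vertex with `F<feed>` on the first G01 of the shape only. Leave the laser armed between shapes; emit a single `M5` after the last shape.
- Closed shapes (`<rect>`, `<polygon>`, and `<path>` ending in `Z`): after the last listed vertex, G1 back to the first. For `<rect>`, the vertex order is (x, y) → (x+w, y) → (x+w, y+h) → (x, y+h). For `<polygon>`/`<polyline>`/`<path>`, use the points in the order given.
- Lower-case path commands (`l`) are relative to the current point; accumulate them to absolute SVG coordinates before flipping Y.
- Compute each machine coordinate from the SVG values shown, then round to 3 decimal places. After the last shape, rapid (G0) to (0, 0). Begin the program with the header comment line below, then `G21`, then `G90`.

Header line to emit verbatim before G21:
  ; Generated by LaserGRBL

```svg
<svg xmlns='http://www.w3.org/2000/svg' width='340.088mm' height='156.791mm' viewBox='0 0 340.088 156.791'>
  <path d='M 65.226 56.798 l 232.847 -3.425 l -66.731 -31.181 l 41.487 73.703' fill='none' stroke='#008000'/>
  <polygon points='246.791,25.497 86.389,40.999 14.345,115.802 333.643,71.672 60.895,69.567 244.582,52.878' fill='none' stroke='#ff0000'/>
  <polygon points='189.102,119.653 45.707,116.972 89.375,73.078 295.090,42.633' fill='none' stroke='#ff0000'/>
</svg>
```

Since the viewBox matches the mm dimensions, user units are millimetres directly. The only transform is the Y-flip y_m = 156.791 − y_svg.

Shape 1 is a open polyline drawn with `<path>`. Its stroke #008000 means score at S529, F2291. After flipping Y the toolpath is (65.226,99.993) → (298.073,103.418) → (231.342,134.599) → (272.829,60.896).

Shape 2 is a closed polygon drawn with `<polygon>`. Its stroke #ff0000 means cut at S788, F1052. After flipping Y the toolpath is (246.791,131.294) → (86.389,115.792) → (14.345,40.989) → (333.643,85.119) → (60.895,87.224) → (244.582,103.913) → (246.791,131.294), returning to the start.

Shape 3 is a closed polygon drawn with `<polygon>`. Its stroke #ff0000 means cut at S788, F1052. After flipping Y the toolpath is (189.102,37.138) → (45.707,39.819) → (89.375,83.713) → (295.090,114.158) → (189.102,37.138), returning to the start.

; Generated by LaserGRBL
G21
G90
G0 X65.226 Y99.993
M4 S529
G01 X298.073 Y103.418 F2291
G01 X231.342 Y134.599
G01 X272.829 Y60.896
G0 X246.791 Y131.294
M4 S788
G01 X86.389 Y115.792 F1052
G01 X14.345 Y40.989
G01 X333.643 Y85.119
G01 X60.895 Y87.224
G01 X244.582 Y103.913
G01 X246.791 Y131.294
G0 X189.102 Y37.138
M4 S788
G01 X45.707 Y39.819 F1052
G01 X89.375 Y83.713
G01 X295.090 Y114.158
G01 X189.102 Y37.138
M5
G0 X0.000 Y0.000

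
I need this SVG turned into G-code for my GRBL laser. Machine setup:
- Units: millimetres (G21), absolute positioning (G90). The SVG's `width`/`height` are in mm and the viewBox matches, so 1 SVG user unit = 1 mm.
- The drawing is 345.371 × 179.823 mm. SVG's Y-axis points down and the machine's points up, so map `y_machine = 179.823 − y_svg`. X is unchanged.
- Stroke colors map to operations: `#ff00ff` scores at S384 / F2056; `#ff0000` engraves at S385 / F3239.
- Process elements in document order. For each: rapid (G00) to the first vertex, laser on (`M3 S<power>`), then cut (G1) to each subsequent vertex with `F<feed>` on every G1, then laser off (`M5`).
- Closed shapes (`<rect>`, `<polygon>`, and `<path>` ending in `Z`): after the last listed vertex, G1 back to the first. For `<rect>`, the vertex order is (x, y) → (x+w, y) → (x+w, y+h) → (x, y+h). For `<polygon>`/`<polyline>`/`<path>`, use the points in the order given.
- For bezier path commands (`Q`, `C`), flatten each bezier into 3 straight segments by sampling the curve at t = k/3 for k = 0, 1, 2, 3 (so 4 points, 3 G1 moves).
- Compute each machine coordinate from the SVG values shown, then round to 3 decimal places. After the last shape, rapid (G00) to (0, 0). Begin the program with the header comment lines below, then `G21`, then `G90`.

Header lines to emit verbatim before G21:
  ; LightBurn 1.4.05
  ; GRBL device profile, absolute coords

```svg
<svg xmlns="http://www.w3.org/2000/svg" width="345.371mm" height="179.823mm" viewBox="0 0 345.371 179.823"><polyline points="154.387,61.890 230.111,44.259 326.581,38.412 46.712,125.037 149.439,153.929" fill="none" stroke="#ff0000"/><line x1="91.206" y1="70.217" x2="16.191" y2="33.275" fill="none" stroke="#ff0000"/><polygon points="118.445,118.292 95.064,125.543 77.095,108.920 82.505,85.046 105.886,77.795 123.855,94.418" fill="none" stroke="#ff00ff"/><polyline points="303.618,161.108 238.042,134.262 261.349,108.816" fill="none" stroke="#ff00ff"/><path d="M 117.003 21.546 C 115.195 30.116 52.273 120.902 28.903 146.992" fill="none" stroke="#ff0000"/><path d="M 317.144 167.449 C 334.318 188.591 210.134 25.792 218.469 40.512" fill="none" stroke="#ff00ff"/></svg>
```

1 u = 1 mm; y_m = 179.823 − y.

[1] `<polyline>` open polyline, #ff0000→engrave S385 F3239: (154.387,117.933) → (230.111,135.564) → (326.581,141.411) → (46.712,54.786) → (149.439,25.894)

[2] `<line>` line segment, #ff0000→engrave S385 F3239: (91.206,109.606) → (16.191,146.548)

[3] `<polygon>` regular polygon, #ff00ff→score S384 F2056: (118.445,61.531) → (95.064,54.280) → (77.095,70.903) → (82.505,94.777) → (105.886,102.028) → (123.855,85.405) → (118.445,61.531) (closed)

[4] `<polyline>` open polyline, #ff00ff→score S384 F2056: (303.618,18.715) → (238.042,45.561) → (261.349,71.007)

[5] `<path>` cubic bezier, #ff0000→engrave S385 F3239: (117.003,158.277) → (98.552,127.743) → (61.729,75.045) → (28.903,32.831)

[6] `<path>` cubic bezier, #ff00ff→score S384 F2056: (317.144,12.374) → (297.342,39.158) → (244.163,108.245) → (218.469,139.311)

; LightBurn 1.4.05
; GRBL device profile, absolute coords
G21
G90
G00 X154.387 Y117.933
M3 S385
G1 X230.111 Y135.564 F3239
G1 X326.581 Y141.411 F3239
G1 X46.712 Y54.786 F3239
G1 X149.439 Y25.894 F3239
M5
G00 X91.206 Y109.606
M3 S385
G1 X16.191 Y146.548 F3239
M5
G00 X118.445 Y61.531
M3 S384
G1 X95.064 Y54.280 F2056
G1 X77.095 Y70.903 F2056
G1 X82.505 Y94.777 F2056
G1 X105.886 Y102.028 F2056
G1 X123.855 Y85.405 F2056
G1 X118.445 Y61.531 F2056
M5
G00 X303.618 Y18.715
M3 S384
G1 X238.042 Y45.561 F2056
G1 X261.349 Y71.007 F2056
M5
G00 X117.003 Y158.277
M3 S385
G1 X98.552 Y127.743 F3239
G1 X61.729 Y75.045 F3239
G1 X28.903 Y32.831 F3239
M5
G00 X317.144 Y12.374
M3 S384
G1 X297.342 Y39.158 F2056
G1 X244.163 Y108.245 F2056
G1 X218.469 Y139.311 F2056
M5
G00 X0.000 Y0.000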